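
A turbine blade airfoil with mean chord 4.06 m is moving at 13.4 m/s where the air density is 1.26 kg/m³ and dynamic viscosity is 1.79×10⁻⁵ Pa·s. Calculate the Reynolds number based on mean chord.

Re = ρ·v·c/μ = 1.26 × 13.4 × 4.06 / (1.79×10⁻⁵) = 3.83×10^6

Re = 3.83×10^6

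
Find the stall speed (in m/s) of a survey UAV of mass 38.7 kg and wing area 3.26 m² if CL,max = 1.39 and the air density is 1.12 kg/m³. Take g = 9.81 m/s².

V_stall = 12.2 m/s

At stall, lift equals weight: L = W = m·g = 38.7 × 9.81 = 379.6 N.
V_stall = √(2W/(ρ·S·CL,max)) = √(2 × 379.6 / (1.12 × 3.26 × 1.39))
V_stall = √149.6 = 12.2 m/s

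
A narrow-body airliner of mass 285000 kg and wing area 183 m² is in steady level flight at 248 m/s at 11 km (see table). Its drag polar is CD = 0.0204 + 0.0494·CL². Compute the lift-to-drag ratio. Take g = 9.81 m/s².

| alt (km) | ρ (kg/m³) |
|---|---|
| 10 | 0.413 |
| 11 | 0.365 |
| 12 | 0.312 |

L/D = 12.2

At 11 km, from the table: ρ = 0.365 kg/m³.
Weight W = mg = 285000 × 9.81 = 2.7958×10^6 N; in level flight L = W.
q = ½ρv² = ½ × 0.365 × 248² = 11220 Pa.
CL = W/(q·S) = 2.7958×10^6 / (11220 × 183) = 1.361.
CD = 0.0204 + 0.0494 × 1.361² = 0.1119.
L/D = CL/CD = 1.361 / 0.1119 = 12.2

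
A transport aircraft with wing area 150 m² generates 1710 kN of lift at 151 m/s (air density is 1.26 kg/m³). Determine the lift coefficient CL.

From L = ½ρv²S·CL, rearranging gives CL = 2L/(ρv²S).
CL = 2 × 1.71×10^6 / (1.26 × 151² × 150) = 0.794

CL = 0.794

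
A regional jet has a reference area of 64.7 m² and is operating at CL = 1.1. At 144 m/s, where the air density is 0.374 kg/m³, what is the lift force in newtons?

Dynamic pressure q = ½ρv² = ½ × 0.374 × 144² = 3878 Pa.
L = q·S·CL = 3878 × 64.7 × 1.1 = 2.76×10^5 N ≈ 276 kN

L = 2.76×10^5 N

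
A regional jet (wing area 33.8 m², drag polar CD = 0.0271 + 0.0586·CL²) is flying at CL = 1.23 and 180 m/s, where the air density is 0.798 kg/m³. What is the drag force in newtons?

CD = 0.0271 + 0.0586 × 1.23² = 0.1158
D = ½ρv²S·CD = ½ × 0.798 × 180² × 33.8 × 0.1158 = 50600 N

D = 50600 N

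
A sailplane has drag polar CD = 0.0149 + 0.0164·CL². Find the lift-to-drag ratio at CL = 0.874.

L/D = 31.9

CD = 0.0149 + 0.0164 × 0.874² = 0.02743
L/D = CL/CD = 0.874 / 0.02743 = 31.9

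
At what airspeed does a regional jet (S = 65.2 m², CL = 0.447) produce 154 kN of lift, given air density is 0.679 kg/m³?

v = 125 m/s

L = ½ρv²S·CL ⇒ v = √(2L/(ρ·S·CL))
v = √(2 × 1.54×10^5 / (0.679 × 65.2 × 0.447)) = √15560 = 125 m/s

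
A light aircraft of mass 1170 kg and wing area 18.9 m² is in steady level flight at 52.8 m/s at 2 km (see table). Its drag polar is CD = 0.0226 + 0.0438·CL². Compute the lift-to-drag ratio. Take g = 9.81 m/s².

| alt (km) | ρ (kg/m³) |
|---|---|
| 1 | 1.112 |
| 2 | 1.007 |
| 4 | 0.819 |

At 2 km, from the table: ρ = 1.007 kg/m³.
Level flight ⇒ L = W = m·g = 1170 × 9.81 = 11478 N.
q = ½ρv² = ½ × 1.007 × 52.8² = 1404 Pa.
CL = W/(q·S) = 11478 / (1404 × 18.9) = 0.4326.
CD = 0.0226 + 0.0438 × 0.4326² = 0.0308.
L/D = CL/CD = 0.4326 / 0.0308 = 14

L/D = 14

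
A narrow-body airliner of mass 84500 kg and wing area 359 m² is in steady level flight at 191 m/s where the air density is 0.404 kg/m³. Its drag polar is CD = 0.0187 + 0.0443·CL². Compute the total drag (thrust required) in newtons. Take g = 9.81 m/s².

In steady level flight, lift balances weight: W = mg = 84500 × 9.81 = 8.2894×10^5 N.
q = ½ρv² = ½ × 0.404 × 191² = 7369 Pa.
Required CL = L/(qS) = 8.2894×10^5/(7369·359) = 0.3133.
CD = 0.0187 + 0.0443 × 0.3133² = 0.02305.
D = q·S·CD = 7369 × 359 × 0.02305 = 60980 N

D = 61000 N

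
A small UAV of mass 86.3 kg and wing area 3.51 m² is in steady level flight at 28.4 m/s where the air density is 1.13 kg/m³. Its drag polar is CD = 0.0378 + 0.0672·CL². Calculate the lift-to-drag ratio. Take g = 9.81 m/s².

In steady level flight, lift balances weight: W = mg = 86.3 × 9.81 = 846.6 N.
Dynamic pressure q = 0.5 × 1.13 × 28.4² = 455.7 Pa.
Required CL = L/(qS) = 846.6/(455.7·3.51) = 0.5293.
CD = 0.0378 + 0.0672 × 0.5293² = 0.05663.
L/D = CL/CD = 0.5293 / 0.05663 = 9.35

L/D = 9.35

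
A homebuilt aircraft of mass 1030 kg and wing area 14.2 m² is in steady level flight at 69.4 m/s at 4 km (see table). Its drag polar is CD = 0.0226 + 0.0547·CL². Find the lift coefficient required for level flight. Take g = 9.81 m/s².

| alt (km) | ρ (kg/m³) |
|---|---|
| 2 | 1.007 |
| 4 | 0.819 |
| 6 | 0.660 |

At 4 km, from the table: ρ = 0.819 kg/m³.
Level flight ⇒ L = W = m·g = 1030 × 9.81 = 10104 N.
q = ½ρv² = ½ × 0.819 × 69.4² = 1972 Pa.
CL = 2W/(ρv²S) = 2×10104/(0.819×69.4²×14.2) = 0.3608.

CL = 0.361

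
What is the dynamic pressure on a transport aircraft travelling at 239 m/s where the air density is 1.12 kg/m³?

q = ½ρv² = ½ × 1.12 × 239² = 32000 Pa

q = 32000 Pa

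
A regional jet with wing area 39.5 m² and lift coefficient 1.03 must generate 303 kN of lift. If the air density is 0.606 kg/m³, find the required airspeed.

L = ½ρv²S·CL ⇒ v = √(2L/(ρ·S·CL))
v = √(2 × 3.03×10^5 / (0.606 × 39.5 × 1.03)) = √24580 = 157 m/s

v = 157 m/s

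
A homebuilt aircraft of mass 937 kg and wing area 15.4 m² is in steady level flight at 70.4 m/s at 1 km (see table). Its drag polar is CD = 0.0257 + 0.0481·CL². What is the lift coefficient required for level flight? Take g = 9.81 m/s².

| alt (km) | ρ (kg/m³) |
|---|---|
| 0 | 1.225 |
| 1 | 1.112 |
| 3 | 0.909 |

CL = 0.217

At 1 km, from the table: ρ = 1.112 kg/m³.
Level flight ⇒ L = W = m·g = 937 × 9.81 = 9192 N.
q = ½ρv² = ½ × 1.112 × 70.4² = 2756 Pa.
CL = W/(q·S) = 9192 / (2756 × 15.4) = 0.2166.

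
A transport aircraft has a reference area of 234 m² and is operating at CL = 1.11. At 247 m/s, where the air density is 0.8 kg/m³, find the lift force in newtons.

Dynamic pressure q = ½ρv² = ½ × 0.8 × 247² = 24400 Pa.
L = q·S·CL = 24400 × 234 × 1.11 = 6.34×10^6 N ≈ 6340 kN

L = 6.34×10^6 N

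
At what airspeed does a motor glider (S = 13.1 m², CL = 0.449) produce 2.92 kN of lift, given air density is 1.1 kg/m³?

v = 30 m/s

L = ½ρv²S·CL ⇒ v = √(2L/(ρ·S·CL))
v = √(2 × 2920 / (1.1 × 13.1 × 0.449)) = √902.6 = 30 m/s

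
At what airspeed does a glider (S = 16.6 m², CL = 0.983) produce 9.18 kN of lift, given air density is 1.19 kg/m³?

L = ½ρv²S·CL ⇒ v = √(2L/(ρ·S·CL))
v = √(2 × 9180 / (1.19 × 16.6 × 0.983)) = √945.5 = 30.7 m/s

v = 30.7 m/s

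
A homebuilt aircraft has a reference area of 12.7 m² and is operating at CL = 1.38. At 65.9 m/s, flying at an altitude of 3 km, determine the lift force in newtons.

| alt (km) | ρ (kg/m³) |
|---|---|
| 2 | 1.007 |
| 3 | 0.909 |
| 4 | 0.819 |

L = 34600 N

At 3 km, from the table: ρ = 0.909 kg/m³.
Dynamic pressure q = ½ρv² = ½ × 0.909 × 65.9² = 1974 Pa.
L = q·S·CL = 1974 × 12.7 × 1.38 = 34600 N ≈ 34.6 kN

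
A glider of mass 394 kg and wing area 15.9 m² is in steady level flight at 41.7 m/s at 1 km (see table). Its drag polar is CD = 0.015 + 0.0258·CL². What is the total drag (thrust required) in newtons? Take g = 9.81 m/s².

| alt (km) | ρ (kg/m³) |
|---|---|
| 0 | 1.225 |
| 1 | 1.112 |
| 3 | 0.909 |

D = 256 N

At 1 km, from the table: ρ = 1.112 kg/m³.
In steady level flight, lift balances weight: W = mg = 394 × 9.81 = 3865.1 N.
q = ½ρv² = ½ × 1.112 × 41.7² = 966.8 Pa.
CL = W/(q·S) = 3865.1 / (966.8 × 15.9) = 0.2514.
CD = 0.015 + 0.0258 × 0.2514² = 0.01663.
D = q·S·CD = 966.8 × 15.9 × 0.01663 = 255.7 N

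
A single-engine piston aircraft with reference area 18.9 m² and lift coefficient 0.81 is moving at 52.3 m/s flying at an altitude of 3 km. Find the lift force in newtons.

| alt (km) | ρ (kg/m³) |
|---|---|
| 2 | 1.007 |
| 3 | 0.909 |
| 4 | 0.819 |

L = 19000 N

At 3 km, from the table: ρ = 0.909 kg/m³.
Dynamic pressure q = ½ρv² = ½ × 0.909 × 52.3² = 1243 Pa.
L = q·S·CL = 1243 × 18.9 × 0.81 = 19000 N ≈ 19 kN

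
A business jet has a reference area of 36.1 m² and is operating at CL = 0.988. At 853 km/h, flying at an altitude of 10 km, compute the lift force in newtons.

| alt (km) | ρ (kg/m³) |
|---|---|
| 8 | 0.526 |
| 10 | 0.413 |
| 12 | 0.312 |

L = 4.14×10^5 N

At 10 km, from the table: ρ = 0.413 kg/m³.
Convert speed: v = 853 km/h ÷ 3.6 = 236.9 m/s.
Dynamic pressure q = ½ρv² = ½ × 0.413 × 236.9² = 11590 Pa.
L = q·S·CL = 11590 × 36.1 × 0.988 = 4.14×10^5 N ≈ 414 kN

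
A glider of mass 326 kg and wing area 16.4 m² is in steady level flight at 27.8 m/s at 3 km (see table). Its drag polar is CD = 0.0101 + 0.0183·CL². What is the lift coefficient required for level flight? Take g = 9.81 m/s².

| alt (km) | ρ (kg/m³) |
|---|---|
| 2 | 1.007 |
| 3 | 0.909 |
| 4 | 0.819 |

At 3 km, from the table: ρ = 0.909 kg/m³.
Level flight ⇒ L = W = m·g = 326 × 9.81 = 3198.1 N.
q = ½ρv² = ½ × 0.909 × 27.8² = 351.3 Pa.
CL = 2W/(ρv²S) = 2×3198.1/(0.909×27.8²×16.4) = 0.5552.

CL = 0.555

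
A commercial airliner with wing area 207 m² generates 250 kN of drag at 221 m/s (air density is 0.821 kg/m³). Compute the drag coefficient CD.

From D = ½ρv²S·CD, rearranging gives CD = 2D/(ρv²S).
CD = 2 × 2.5×10^5 / (0.821 × 221² × 207) = 0.0602

CD = 0.0602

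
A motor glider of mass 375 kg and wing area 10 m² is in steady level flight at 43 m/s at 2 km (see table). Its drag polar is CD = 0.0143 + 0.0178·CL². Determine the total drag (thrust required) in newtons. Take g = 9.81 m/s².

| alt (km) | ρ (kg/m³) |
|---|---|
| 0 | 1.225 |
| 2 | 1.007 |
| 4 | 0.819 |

At 2 km, from the table: ρ = 1.007 kg/m³.
Weight W = mg = 375 × 9.81 = 3678.8 N; in level flight L = W.
Dynamic pressure q = 0.5 × 1.007 × 43² = 931 Pa.
CL = W/(q·S) = 3678.8 / (931 × 10) = 0.3952.
CD = 0.0143 + 0.0178 × 0.3952² = 0.01708.
D = q·S·CD = 931 × 10 × 0.01708 = 159 N

D = 159 N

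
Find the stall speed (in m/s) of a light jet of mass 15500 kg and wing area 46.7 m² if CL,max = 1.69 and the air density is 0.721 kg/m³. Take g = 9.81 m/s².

V_stall = 73.1 m/s

Stall occurs when L = W at CL,max. W = mg = 15500 × 9.81 = 1.521×10^5 N.
V_stall = √(2W/(ρ·S·CL,max)) = √(2 × 1.521×10^5 / (0.721 × 46.7 × 1.69))
V_stall = √5344 = 73.1 m/s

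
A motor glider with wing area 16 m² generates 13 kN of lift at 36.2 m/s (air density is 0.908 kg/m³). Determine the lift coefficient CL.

From L = ½ρv²S·CL, rearranging gives CL = 2L/(ρv²S).
CL = 2 × 13000 / (0.908 × 36.2² × 16) = 1.37

CL = 1.37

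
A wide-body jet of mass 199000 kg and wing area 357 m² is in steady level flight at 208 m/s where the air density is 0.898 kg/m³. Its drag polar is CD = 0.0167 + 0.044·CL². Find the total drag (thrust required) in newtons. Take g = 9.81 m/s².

Weight W = mg = 199000 × 9.81 = 1.9522×10^6 N; in level flight L = W.
Dynamic pressure q = 0.5 × 0.898 × 208² = 19430 Pa.
Required CL = L/(qS) = 1.9522×10^6/(19430·357) = 0.2815.
CD = 0.0167 + 0.044 × 0.2815² = 0.02019.
D = q·S·CD = 19430 × 357 × 0.02019 = 1.4×10^5 N

D = 1.4×10^5 N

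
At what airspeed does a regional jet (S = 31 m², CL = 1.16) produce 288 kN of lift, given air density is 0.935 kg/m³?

L = ½ρv²S·CL ⇒ v = √(2L/(ρ·S·CL))
v = √(2 × 2.88×10^5 / (0.935 × 31 × 1.16)) = √17130 = 131 m/s

v = 131 m/s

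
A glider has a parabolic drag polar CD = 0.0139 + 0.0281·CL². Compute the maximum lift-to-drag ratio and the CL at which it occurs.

(L/D)max = 25.3, at CL = 0.703

For CD = CD0 + K·CL², (L/D)max occurs at CL* = √(CD0/K) and equals 1/(2√(K·CD0)).
(L/D)max = 1/(2√(0.0281 × 0.0139)) = 1/(2 × 0.01976) = 25.3
CL* = √(0.0139/0.0281) = 0.703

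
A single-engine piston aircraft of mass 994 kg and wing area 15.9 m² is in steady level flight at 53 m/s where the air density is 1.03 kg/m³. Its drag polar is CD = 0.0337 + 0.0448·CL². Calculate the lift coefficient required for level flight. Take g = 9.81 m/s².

CL = 0.424

Level flight ⇒ L = W = m·g = 994 × 9.81 = 9751.1 N.
Dynamic pressure q = 0.5 × 1.03 × 53² = 1447 Pa.
CL = W/(q·S) = 9751.1 / (1447 × 15.9) = 0.4239.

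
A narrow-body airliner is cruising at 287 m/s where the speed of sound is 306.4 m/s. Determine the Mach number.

M = v/a = 287 / 306.4 = 0.937

M = 0.937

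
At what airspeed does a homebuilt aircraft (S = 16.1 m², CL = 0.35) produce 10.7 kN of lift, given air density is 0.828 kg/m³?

v = 67.7 m/s

L = ½ρv²S·CL ⇒ v = √(2L/(ρ·S·CL))
v = √(2 × 10700 / (0.828 × 16.1 × 0.35)) = √4587 = 67.7 m/s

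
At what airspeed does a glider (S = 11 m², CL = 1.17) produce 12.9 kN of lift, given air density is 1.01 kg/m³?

L = ½ρv²S·CL ⇒ v = √(2L/(ρ·S·CL))
v = √(2 × 12900 / (1.01 × 11 × 1.17)) = √1985 = 44.6 m/s

v = 44.6 m/s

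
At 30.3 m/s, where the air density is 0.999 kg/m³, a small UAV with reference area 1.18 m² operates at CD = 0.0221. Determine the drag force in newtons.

Dynamic pressure q = ½ρv² = ½ × 0.999 × 30.3² = 458.6 Pa.
D = q·S·CD = 458.6 × 1.18 × 0.0221 = 12 N

D = 12 N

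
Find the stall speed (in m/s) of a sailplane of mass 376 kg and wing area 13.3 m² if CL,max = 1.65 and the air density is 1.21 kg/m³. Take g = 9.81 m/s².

V_stall = 16.7 m/s

Stall occurs when L = W at CL,max. W = mg = 376 × 9.81 = 3689 N.
From L = ½ρV²S·CL,max = W: V_stall = √(2W/(ρSCL,max)) = √(2·3689/(1.21·13.3·1.65))
V_stall = √277.8 = 16.7 m/s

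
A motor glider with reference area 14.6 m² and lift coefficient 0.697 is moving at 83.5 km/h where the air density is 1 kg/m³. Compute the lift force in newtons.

Convert speed: v = 83.5 km/h ÷ 3.6 = 23.19 m/s.
L = ½ρv²S·CL = ½ × 1 × 23.19² × 14.6 × 0.697 = 2740 N

L = 2740 N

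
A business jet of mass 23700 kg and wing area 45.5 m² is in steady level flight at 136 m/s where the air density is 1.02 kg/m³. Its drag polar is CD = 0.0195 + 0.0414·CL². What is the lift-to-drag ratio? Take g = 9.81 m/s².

Weight W = mg = 23700 × 9.81 = 2.325×10^5 N; in level flight L = W.
q = ½ρv² = ½ × 1.02 × 136² = 9433 Pa.
Required CL = L/(qS) = 2.325×10^5/(9433·45.5) = 0.5417.
CD = 0.0195 + 0.0414 × 0.5417² = 0.03165.
L/D = CL/CD = 0.5417 / 0.03165 = 17.1

L/D = 17.1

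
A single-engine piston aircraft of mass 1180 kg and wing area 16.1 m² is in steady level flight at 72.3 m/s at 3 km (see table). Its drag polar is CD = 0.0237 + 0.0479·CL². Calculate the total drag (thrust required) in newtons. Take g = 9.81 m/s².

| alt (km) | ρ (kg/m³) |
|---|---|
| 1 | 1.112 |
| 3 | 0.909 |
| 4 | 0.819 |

D = 1070 N

At 3 km, from the table: ρ = 0.909 kg/m³.
Weight W = mg = 1180 × 9.81 = 11576 N; in level flight L = W.
q = ½ρv² = ½ × 0.909 × 72.3² = 2376 Pa.
CL = W/(q·S) = 11576 / (2376 × 16.1) = 0.3026.
CD = 0.0237 + 0.0479 × 0.3026² = 0.02809.
D = q·S·CD = 2376 × 16.1 × 0.02809 = 1074 N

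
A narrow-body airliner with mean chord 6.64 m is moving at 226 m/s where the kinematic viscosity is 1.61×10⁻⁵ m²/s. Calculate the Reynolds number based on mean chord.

Re = 9.32×10^7

Re = v·c/ν = 226 × 6.64 / (1.61×10⁻⁵) = 9.32×10^7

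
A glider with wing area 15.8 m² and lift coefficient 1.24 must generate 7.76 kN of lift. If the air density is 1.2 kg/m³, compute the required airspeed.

L = ½ρv²S·CL ⇒ v = √(2L/(ρ·S·CL))
v = √(2 × 7760 / (1.2 × 15.8 × 1.24)) = √660.1 = 25.7 m/s

v = 25.7 m/s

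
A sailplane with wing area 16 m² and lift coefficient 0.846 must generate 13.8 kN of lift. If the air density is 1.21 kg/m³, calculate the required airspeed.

v = 41.1 m/s

L = ½ρv²S·CL ⇒ v = √(2L/(ρ·S·CL))
v = √(2 × 13800 / (1.21 × 16 × 0.846)) = √1685 = 41.1 m/s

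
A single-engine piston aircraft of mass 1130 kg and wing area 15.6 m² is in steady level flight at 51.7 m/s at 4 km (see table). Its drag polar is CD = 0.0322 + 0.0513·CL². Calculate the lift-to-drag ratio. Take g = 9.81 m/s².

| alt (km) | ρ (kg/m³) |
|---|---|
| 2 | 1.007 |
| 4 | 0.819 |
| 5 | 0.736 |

At 4 km, from the table: ρ = 0.819 kg/m³.
In steady level flight, lift balances weight: W = mg = 1130 × 9.81 = 11085 N.
q = ½ρv² = ½ × 0.819 × 51.7² = 1095 Pa.
CL = 2W/(ρv²S) = 2×11085/(0.819×51.7²×15.6) = 0.6492.
CD = 0.0322 + 0.0513 × 0.6492² = 0.05382.
L/D = CL/CD = 0.6492 / 0.05382 = 12.1

L/D = 12.1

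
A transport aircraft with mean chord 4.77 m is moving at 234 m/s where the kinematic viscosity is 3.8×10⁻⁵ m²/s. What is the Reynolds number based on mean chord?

Re = 2.94×10^7

Re = v·c/ν = 234 × 4.77 / (3.8×10⁻⁵) = 2.94×10^7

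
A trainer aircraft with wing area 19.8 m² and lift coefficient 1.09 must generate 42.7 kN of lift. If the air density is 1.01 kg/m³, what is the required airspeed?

L = ½ρv²S·CL ⇒ v = √(2L/(ρ·S·CL))
v = √(2 × 42700 / (1.01 × 19.8 × 1.09)) = √3918 = 62.6 m/s

v = 62.6 m/s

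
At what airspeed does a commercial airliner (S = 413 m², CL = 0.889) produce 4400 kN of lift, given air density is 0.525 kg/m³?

L = ½ρv²S·CL ⇒ v = √(2L/(ρ·S·CL))
v = √(2 × 4.4×10^6 / (0.525 × 413 × 0.889)) = √45650 = 214 m/s

v = 214 m/s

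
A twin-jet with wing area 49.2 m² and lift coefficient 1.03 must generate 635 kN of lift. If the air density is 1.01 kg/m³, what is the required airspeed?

L = ½ρv²S·CL ⇒ v = √(2L/(ρ·S·CL))
v = √(2 × 6.35×10^5 / (1.01 × 49.2 × 1.03)) = √24810 = 158 m/s

v = 158 m/s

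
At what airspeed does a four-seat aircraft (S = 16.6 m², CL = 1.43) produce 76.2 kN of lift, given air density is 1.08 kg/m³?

L = ½ρv²S·CL ⇒ v = √(2L/(ρ·S·CL))
v = √(2 × 76200 / (1.08 × 16.6 × 1.43)) = √5945 = 77.1 m/s

v = 77.1 m/s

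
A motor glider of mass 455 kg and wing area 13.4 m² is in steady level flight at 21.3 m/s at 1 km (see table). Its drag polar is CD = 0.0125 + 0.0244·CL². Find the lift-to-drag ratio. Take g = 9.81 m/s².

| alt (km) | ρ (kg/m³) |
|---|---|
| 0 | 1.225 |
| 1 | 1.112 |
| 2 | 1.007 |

At 1 km, from the table: ρ = 1.112 kg/m³.
Level flight ⇒ L = W = m·g = 455 × 9.81 = 4463.6 N.
q = ½ρv² = ½ × 1.112 × 21.3² = 252.3 Pa.
Required CL = L/(qS) = 4463.6/(252.3·13.4) = 1.321.
CD = 0.0125 + 0.0244 × 1.321² = 0.05505.
L/D = CL/CD = 1.321 / 0.05505 = 24

L/D = 24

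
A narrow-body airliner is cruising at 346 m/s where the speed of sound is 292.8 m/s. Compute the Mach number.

M = v/a = 346 / 292.8 = 1.18

M = 1.18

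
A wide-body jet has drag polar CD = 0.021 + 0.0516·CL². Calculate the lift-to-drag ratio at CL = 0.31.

CD = 0.021 + 0.0516 × 0.31² = 0.02596
L/D = CL/CD = 0.31 / 0.02596 = 11.9

L/D = 11.9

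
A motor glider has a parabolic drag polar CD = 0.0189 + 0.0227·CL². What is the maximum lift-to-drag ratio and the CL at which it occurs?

For CD = CD0 + K·CL², (L/D)max occurs at CL* = √(CD0/K) and equals 1/(2√(K·CD0)).
(L/D)max = 1/(2√(0.0227 × 0.0189)) = 1/(2 × 0.02071) = 24.1
CL* = √(0.0189/0.0227) = 0.912

(L/D)max = 24.1, at CL = 0.912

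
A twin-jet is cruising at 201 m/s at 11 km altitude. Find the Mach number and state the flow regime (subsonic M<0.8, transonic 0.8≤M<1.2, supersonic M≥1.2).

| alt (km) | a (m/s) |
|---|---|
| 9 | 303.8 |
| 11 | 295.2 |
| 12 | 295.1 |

At 11 km, from the table: a = 295.2 m/s.
M = v/a = 201 / 295.2 = 0.681
M = 0.681 → subsonic.

M = 0.681 (subsonic)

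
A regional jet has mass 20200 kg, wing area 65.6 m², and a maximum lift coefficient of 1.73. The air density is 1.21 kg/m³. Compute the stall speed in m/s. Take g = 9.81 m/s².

V_stall = 53.7 m/s

Stall occurs when L = W at CL,max. W = mg = 20200 × 9.81 = 1.982×10^5 N.
V_stall = √(2W/(ρ·S·CL,max)) = √(2 × 1.982×10^5 / (1.21 × 65.6 × 1.73))
V_stall = √2886 = 53.7 m/s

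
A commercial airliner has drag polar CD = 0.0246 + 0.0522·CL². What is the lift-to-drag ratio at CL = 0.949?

L/D = 13.3

CD = 0.0246 + 0.0522 × 0.949² = 0.07161
L/D = CL/CD = 0.949 / 0.07161 = 13.3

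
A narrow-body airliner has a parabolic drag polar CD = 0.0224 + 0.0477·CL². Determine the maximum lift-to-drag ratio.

(L/D)max = 15.3

For CD = CD0 + K·CL², (L/D)max occurs at CL* = √(CD0/K) and equals 1/(2√(K·CD0)).
(L/D)max = 1/(2√(0.0477 × 0.0224)) = 1/(2 × 0.03269) = 15.3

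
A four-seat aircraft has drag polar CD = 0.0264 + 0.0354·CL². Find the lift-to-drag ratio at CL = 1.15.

L/D = 15.7

CD = 0.0264 + 0.0354 × 1.15² = 0.07322
L/D = CL/CD = 1.15 / 0.07322 = 15.7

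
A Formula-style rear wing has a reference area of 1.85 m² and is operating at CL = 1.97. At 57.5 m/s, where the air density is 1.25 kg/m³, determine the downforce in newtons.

Dynamic pressure q = ½ρv² = ½ × 1.25 × 57.5² = 2066 Pa.
L = q·S·CL = 2066 × 1.85 × 1.97 = 7530 N ≈ 7.53 kN

L = 7530 N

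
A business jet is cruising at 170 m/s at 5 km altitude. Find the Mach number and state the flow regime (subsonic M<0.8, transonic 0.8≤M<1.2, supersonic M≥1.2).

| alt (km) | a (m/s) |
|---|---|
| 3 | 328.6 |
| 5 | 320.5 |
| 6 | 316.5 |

At 5 km, from the table: a = 320.5 m/s.
M = v/a = 170 / 320.5 = 0.53
M = 0.53 → subsonic.

M = 0.53 (subsonic)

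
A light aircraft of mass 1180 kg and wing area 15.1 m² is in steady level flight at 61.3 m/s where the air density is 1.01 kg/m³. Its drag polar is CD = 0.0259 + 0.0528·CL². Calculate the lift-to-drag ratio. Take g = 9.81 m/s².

In steady level flight, lift balances weight: W = mg = 1180 × 9.81 = 11576 N.
Dynamic pressure q = 0.5 × 1.01 × 61.3² = 1898 Pa.
CL = W/(q·S) = 11576 / (1898 × 15.1) = 0.404.
CD = 0.0259 + 0.0528 × 0.404² = 0.03452.
L/D = CL/CD = 0.404 / 0.03452 = 11.7

L/D = 11.7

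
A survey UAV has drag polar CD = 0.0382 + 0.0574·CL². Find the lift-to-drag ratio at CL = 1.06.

CD = 0.0382 + 0.0574 × 1.06² = 0.1027
L/D = CL/CD = 1.06 / 0.1027 = 10.3

L/D = 10.3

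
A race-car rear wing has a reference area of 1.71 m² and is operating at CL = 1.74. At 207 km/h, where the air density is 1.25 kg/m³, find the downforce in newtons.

Convert speed: v = 207 km/h ÷ 3.6 = 57.5 m/s.
Dynamic pressure q = ½ρv² = ½ × 1.25 × 57.5² = 2066 Pa.
L = q·S·CL = 2066 × 1.71 × 1.74 = 6150 N ≈ 6.15 kN

L = 6150 N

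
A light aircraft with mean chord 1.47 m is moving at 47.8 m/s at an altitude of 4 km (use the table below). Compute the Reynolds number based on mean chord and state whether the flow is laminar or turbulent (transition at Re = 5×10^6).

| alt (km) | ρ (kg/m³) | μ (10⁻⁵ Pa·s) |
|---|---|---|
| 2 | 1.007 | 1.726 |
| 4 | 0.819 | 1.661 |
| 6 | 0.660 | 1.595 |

At 4 km, from the table: ρ = 0.819 kg/m³, μ = 1.661×10⁻⁵ Pa·s.
Re = ρ·v·c/μ = 0.819 × 47.8 × 1.47 / (1.661×10⁻⁵) = 3.46×10^6
Since 3.46×10^6 < 5×10^6, the flow is laminar.

Re = 3.46×10^6 (laminar)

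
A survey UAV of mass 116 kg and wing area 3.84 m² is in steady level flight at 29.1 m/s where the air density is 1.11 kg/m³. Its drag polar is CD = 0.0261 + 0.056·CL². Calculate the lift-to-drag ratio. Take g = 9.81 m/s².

L/D = 13

Level flight ⇒ L = W = m·g = 116 × 9.81 = 1138 N.
Dynamic pressure q = 0.5 × 1.11 × 29.1² = 470 Pa.
CL = W/(q·S) = 1138 / (470 × 3.84) = 0.6305.
CD = 0.0261 + 0.056 × 0.6305² = 0.04836.
L/D = CL/CD = 0.6305 / 0.04836 = 13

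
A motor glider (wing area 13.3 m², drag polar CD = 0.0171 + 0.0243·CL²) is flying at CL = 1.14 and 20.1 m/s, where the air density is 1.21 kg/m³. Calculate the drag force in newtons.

D = 158 N

CD = 0.0171 + 0.0243 × 1.14² = 0.04868
D = ½ρv²S·CD = ½ × 1.21 × 20.1² × 13.3 × 0.04868 = 158 N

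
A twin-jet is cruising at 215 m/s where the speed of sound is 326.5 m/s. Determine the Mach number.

M = 0.658

M = v/a = 215 / 326.5 = 0.658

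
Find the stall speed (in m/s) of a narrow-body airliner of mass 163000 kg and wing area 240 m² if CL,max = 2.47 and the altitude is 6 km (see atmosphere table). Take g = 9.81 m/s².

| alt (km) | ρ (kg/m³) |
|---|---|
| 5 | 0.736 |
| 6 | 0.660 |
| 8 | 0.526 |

V_stall = 90.4 m/s

At 6 km, from the table: ρ = 0.660 kg/m³.
Weight W = mg = 163000 × 9.81 = 1.599×10^6 N.
V_stall = √(2W/(ρ·S·CL,max)) = √(2 × 1.599×10^6 / (0.66 × 240 × 2.47))
V_stall = √8174 = 90.4 m/s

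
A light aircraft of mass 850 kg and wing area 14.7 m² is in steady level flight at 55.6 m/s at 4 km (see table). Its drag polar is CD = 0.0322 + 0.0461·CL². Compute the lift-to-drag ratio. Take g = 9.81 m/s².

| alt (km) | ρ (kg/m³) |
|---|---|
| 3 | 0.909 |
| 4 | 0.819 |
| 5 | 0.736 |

At 4 km, from the table: ρ = 0.819 kg/m³.
Weight W = mg = 850 × 9.81 = 8338.5 N; in level flight L = W.
Dynamic pressure q = 0.5 × 0.819 × 55.6² = 1266 Pa.
Required CL = L/(qS) = 8338.5/(1266·14.7) = 0.4481.
CD = 0.0322 + 0.0461 × 0.4481² = 0.04146.
L/D = CL/CD = 0.4481 / 0.04146 = 10.8

L/D = 10.8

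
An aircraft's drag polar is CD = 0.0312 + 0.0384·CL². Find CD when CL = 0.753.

CD = 0.053

CD = 0.0312 + 0.0384 × 0.753² = 0.0312 + 0.02177 = 0.053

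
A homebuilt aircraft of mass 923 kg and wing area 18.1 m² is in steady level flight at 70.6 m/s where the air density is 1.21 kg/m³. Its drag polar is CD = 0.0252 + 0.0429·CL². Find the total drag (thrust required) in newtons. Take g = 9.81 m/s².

Level flight ⇒ L = W = m·g = 923 × 9.81 = 9054.6 N.
Dynamic pressure q = 0.5 × 1.21 × 70.6² = 3016 Pa.
CL = 2W/(ρv²S) = 2×9054.6/(1.21×70.6²×18.1) = 0.1659.
CD = 0.0252 + 0.0429 × 0.1659² = 0.02638.
D = q·S·CD = 3016 × 18.1 × 0.02638 = 1440 N

D = 1440 N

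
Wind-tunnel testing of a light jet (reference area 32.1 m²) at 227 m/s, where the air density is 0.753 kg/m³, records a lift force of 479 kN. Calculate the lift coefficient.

From L = ½ρv²S·CL, rearranging gives CL = 2L/(ρv²S).
CL = 2 × 4.79×10^5 / (0.753 × 227² × 32.1) = 0.769

CL = 0.769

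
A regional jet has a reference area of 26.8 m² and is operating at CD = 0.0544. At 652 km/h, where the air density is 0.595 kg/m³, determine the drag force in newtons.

Convert speed: v = 652 km/h ÷ 3.6 = 181.1 m/s.
Dynamic pressure q = ½ρv² = ½ × 0.595 × 181.1² = 9758 Pa.
D = q·S·CD = 9758 × 26.8 × 0.0544 = 14200 N ≈ 14.2 kN

D = 14200 N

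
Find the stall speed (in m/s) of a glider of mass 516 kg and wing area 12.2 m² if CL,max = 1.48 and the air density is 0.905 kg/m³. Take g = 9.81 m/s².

V_stall = 24.9 m/s

Weight W = mg = 516 × 9.81 = 5062 N.
V_stall = √(2W/(ρ·S·CL,max)) = √(2 × 5062 / (0.905 × 12.2 × 1.48))
V_stall = √619.6 = 24.9 m/s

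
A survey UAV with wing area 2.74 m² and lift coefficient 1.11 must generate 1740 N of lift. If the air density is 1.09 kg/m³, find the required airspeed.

L = ½ρv²S·CL ⇒ v = √(2L/(ρ·S·CL))
v = √(2 × 1740 / (1.09 × 2.74 × 1.11)) = √1050 = 32.4 m/s

v = 32.4 m/s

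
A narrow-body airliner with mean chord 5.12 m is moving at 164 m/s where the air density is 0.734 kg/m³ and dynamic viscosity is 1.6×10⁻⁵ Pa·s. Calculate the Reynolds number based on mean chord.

Re = ρ·v·c/μ = 0.734 × 164 × 5.12 / (1.6×10⁻⁵) = 3.85×10^7

Re = 3.85×10^7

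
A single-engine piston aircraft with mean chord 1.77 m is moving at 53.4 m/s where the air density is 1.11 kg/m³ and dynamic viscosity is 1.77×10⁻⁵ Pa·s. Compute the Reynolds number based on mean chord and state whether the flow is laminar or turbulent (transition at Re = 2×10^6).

Re = 5.93×10^6 (turbulent)

Re = ρ·v·c/μ = 1.11 × 53.4 × 1.77 / (1.77×10⁻⁵) = 5.93×10^6
Since 5.93×10^6 > 2×10^6, the flow is turbulent.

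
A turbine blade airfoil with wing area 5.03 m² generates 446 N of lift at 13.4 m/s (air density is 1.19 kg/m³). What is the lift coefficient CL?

From L = ½ρv²S·CL, rearranging gives CL = 2L/(ρv²S).
CL = 2 × 446 / (1.19 × 13.4² × 5.03) = 0.83

CL = 0.83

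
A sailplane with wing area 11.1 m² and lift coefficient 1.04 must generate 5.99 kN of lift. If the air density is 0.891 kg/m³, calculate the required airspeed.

v = 34.1 m/s

L = ½ρv²S·CL ⇒ v = √(2L/(ρ·S·CL))
v = √(2 × 5990 / (0.891 × 11.1 × 1.04)) = √1165 = 34.1 m/s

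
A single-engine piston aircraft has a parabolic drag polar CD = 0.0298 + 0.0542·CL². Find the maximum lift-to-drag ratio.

(L/D)max = 12.4

For CD = CD0 + K·CL², (L/D)max occurs at CL* = √(CD0/K) and equals 1/(2√(K·CD0)).
(L/D)max = 1/(2√(0.0542 × 0.0298)) = 1/(2 × 0.04019) = 12.4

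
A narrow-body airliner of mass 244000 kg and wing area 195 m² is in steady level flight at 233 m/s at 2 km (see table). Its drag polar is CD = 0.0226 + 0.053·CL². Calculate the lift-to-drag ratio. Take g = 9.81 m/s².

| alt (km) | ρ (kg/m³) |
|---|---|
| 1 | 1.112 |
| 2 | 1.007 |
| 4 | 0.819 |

At 2 km, from the table: ρ = 1.007 kg/m³.
In steady level flight, lift balances weight: W = mg = 244000 × 9.81 = 2.3936×10^6 N.
q = ½ρv² = ½ × 1.007 × 233² = 27330 Pa.
Required CL = L/(qS) = 2.3936×10^6/(27330·195) = 0.4491.
CD = 0.0226 + 0.053 × 0.4491² = 0.03329.
L/D = CL/CD = 0.4491 / 0.03329 = 13.5

L/D = 13.5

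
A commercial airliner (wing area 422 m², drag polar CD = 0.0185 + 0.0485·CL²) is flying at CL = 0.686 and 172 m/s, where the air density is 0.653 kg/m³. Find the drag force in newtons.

CD = 0.0185 + 0.0485 × 0.686² = 0.04132
D = ½ρv²S·CD = ½ × 0.653 × 172² × 422 × 0.04132 = 1.68×10^5 N

D = 1.68×10^5 N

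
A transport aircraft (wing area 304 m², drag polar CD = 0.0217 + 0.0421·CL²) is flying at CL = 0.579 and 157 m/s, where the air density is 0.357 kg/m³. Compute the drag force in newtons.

CD = 0.0217 + 0.0421 × 0.579² = 0.03581
D = ½ρv²S·CD = ½ × 0.357 × 157² × 304 × 0.03581 = 47900 N

D = 47900 N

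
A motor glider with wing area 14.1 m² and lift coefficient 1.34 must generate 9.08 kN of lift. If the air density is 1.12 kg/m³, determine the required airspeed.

L = ½ρv²S·CL ⇒ v = √(2L/(ρ·S·CL))
v = √(2 × 9080 / (1.12 × 14.1 × 1.34)) = √858.2 = 29.3 m/s

v = 29.3 m/s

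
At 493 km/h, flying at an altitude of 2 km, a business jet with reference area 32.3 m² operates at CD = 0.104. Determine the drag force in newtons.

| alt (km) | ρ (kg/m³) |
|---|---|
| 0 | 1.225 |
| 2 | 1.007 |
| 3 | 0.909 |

D = 31700 N

At 2 km, from the table: ρ = 1.007 kg/m³.
Convert speed: v = 493 km/h ÷ 3.6 = 136.9 m/s.
D = ½ρv²S·CD = ½ × 1.007 × 136.9² × 32.3 × 0.104 = 31700 N ≈ 31.7 kN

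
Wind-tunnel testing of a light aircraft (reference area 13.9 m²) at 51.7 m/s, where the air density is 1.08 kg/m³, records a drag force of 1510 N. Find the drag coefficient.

CD = 0.0753

From D = ½ρv²S·CD, rearranging gives CD = 2D/(ρv²S).
CD = 2 × 1510 / (1.08 × 51.7² × 13.9) = 0.0753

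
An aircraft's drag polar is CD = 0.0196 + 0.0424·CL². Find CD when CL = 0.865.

CD = 0.0513

CD = 0.0196 + 0.0424 × 0.865² = 0.0196 + 0.03172 = 0.0513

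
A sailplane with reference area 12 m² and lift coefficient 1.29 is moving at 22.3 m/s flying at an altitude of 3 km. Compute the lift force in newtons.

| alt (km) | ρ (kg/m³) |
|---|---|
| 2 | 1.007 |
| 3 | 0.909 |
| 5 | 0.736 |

L = 3500 N

At 3 km, from the table: ρ = 0.909 kg/m³.
L = ½ρv²S·CL = ½ × 0.909 × 22.3² × 12 × 1.29 = 3500 N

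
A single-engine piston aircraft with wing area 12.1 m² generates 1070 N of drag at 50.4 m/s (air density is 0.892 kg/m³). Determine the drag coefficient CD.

CD = 0.0781

From D = ½ρv²S·CD, rearranging gives CD = 2D/(ρv²S).
CD = 2 × 1070 / (0.892 × 50.4² × 12.1) = 0.0781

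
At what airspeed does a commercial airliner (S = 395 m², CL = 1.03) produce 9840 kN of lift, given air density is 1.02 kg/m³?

L = ½ρv²S·CL ⇒ v = √(2L/(ρ·S·CL))
v = √(2 × 9.84×10^6 / (1.02 × 395 × 1.03)) = √47420 = 218 m/s

v = 218 m/s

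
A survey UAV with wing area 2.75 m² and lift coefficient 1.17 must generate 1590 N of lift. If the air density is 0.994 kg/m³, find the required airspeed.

v = 31.5 m/s

L = ½ρv²S·CL ⇒ v = √(2L/(ρ·S·CL))
v = √(2 × 1590 / (0.994 × 2.75 × 1.17)) = √994.3 = 31.5 m/s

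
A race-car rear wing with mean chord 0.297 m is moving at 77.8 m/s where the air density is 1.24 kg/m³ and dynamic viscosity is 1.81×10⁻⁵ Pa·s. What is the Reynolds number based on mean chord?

Re = 1.58×10^6

Re = ρ·v·c/μ = 1.24 × 77.8 × 0.297 / (1.81×10⁻⁵) = 1.58×10^6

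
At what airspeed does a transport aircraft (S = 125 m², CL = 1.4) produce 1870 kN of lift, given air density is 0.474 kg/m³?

L = ½ρv²S·CL ⇒ v = √(2L/(ρ·S·CL))
v = √(2 × 1.87×10^6 / (0.474 × 125 × 1.4)) = √45090 = 212 m/s

v = 212 m/s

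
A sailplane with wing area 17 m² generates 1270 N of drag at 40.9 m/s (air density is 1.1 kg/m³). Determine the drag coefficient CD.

From D = ½ρv²S·CD, rearranging gives CD = 2D/(ρv²S).
CD = 2 × 1270 / (1.1 × 40.9² × 17) = 0.0812

CD = 0.0812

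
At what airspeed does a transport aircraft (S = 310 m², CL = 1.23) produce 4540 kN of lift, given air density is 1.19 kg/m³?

L = ½ρv²S·CL ⇒ v = √(2L/(ρ·S·CL))
v = √(2 × 4.54×10^6 / (1.19 × 310 × 1.23)) = √20010 = 141 m/s

v = 141 m/s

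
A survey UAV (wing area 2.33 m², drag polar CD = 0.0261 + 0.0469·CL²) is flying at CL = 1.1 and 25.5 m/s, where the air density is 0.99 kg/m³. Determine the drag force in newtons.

D = 62.1 N

CD = 0.0261 + 0.0469 × 1.1² = 0.08285
D = ½ρv²S·CD = ½ × 0.99 × 25.5² × 2.33 × 0.08285 = 62.1 N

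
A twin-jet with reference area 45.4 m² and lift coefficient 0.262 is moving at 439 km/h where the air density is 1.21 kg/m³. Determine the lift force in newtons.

Convert speed: v = 439 km/h ÷ 3.6 = 121.9 m/s.
L = ½ρv²S·CL = ½ × 1.21 × 121.9² × 45.4 × 0.262 = 1.07×10^5 N ≈ 107 kN

L = 1.07×10^5 N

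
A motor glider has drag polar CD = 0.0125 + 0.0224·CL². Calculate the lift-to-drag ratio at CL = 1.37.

L/D = 25.1

CD = 0.0125 + 0.0224 × 1.37² = 0.05454
L/D = CL/CD = 1.37 / 0.05454 = 25.1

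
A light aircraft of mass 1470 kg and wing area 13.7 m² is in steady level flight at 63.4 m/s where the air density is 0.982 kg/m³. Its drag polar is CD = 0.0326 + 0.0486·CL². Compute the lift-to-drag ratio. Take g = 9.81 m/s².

Weight W = mg = 1470 × 9.81 = 14421 N; in level flight L = W.
Dynamic pressure q = 0.5 × 0.982 × 63.4² = 1974 Pa.
Required CL = L/(qS) = 14421/(1974·13.7) = 0.5333.
CD = 0.0326 + 0.0486 × 0.5333² = 0.04642.
L/D = CL/CD = 0.5333 / 0.04642 = 11.5

L/D = 11.5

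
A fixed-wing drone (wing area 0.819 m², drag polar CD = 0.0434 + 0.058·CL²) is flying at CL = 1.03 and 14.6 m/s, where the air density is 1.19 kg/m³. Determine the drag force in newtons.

CD = 0.0434 + 0.058 × 1.03² = 0.1049
D = ½ρv²S·CD = ½ × 1.19 × 14.6² × 0.819 × 0.1049 = 10.9 N

D = 10.9 N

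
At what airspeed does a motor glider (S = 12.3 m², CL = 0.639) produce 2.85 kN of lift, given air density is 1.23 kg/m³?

L = ½ρv²S·CL ⇒ v = √(2L/(ρ·S·CL))
v = √(2 × 2850 / (1.23 × 12.3 × 0.639)) = √589.6 = 24.3 m/s

v = 24.3 m/s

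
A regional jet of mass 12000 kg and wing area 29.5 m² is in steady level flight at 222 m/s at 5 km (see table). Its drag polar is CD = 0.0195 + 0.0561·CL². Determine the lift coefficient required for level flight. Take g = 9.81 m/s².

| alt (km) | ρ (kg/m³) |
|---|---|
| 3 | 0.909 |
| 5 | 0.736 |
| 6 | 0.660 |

CL = 0.22

At 5 km, from the table: ρ = 0.736 kg/m³.
In steady level flight, lift balances weight: W = mg = 12000 × 9.81 = 1.1772×10^5 N.
Dynamic pressure q = 0.5 × 0.736 × 222² = 18140 Pa.
CL = W/(q·S) = 1.1772×10^5 / (18140 × 29.5) = 0.22.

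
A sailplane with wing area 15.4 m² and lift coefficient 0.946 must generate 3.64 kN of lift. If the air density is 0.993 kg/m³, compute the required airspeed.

L = ½ρv²S·CL ⇒ v = √(2L/(ρ·S·CL))
v = √(2 × 3640 / (0.993 × 15.4 × 0.946)) = √503.2 = 22.4 m/s

v = 22.4 m/s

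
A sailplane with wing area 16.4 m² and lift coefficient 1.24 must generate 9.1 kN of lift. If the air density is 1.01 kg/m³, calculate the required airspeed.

L = ½ρv²S·CL ⇒ v = √(2L/(ρ·S·CL))
v = √(2 × 9100 / (1.01 × 16.4 × 1.24)) = √886.1 = 29.8 m/s

v = 29.8 m/s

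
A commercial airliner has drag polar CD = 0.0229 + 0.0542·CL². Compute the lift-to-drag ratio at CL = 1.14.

L/D = 12.2

CD = 0.0229 + 0.0542 × 1.14² = 0.09334
L/D = CL/CD = 1.14 / 0.09334 = 12.2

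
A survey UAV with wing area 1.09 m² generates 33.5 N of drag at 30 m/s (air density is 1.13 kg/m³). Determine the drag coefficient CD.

CD = 0.0604

From D = ½ρv²S·CD, rearranging gives CD = 2D/(ρv²S).
CD = 2 × 33.5 / (1.13 × 30² × 1.09) = 0.0604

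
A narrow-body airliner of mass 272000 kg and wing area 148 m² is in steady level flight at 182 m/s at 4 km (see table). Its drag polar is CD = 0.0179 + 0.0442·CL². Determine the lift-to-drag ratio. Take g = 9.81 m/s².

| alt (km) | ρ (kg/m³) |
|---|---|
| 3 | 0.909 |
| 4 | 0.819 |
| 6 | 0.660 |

At 4 km, from the table: ρ = 0.819 kg/m³.
In steady level flight, lift balances weight: W = mg = 272000 × 9.81 = 2.6683×10^6 N.
Dynamic pressure q = 0.5 × 0.819 × 182² = 13560 Pa.
CL = 2W/(ρv²S) = 2×2.6683×10^6/(0.819×182²×148) = 1.329.
CD = 0.0179 + 0.0442 × 1.329² = 0.09599.
L/D = CL/CD = 1.329 / 0.09599 = 13.8

L/D = 13.8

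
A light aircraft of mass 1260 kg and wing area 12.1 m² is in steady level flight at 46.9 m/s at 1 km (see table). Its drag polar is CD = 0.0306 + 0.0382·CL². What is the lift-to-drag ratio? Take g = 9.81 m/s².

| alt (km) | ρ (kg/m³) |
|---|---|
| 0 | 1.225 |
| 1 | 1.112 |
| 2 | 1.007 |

L/D = 14.6

At 1 km, from the table: ρ = 1.112 kg/m³.
In steady level flight, lift balances weight: W = mg = 1260 × 9.81 = 12361 N.
Dynamic pressure q = 0.5 × 1.112 × 46.9² = 1223 Pa.
Required CL = L/(qS) = 12361/(1223·12.1) = 0.8353.
CD = 0.0306 + 0.0382 × 0.8353² = 0.05725.
L/D = CL/CD = 0.8353 / 0.05725 = 14.6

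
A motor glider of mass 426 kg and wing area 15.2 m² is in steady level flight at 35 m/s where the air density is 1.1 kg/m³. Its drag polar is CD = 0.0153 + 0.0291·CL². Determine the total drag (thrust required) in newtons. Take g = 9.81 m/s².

D = 206 N

Weight W = mg = 426 × 9.81 = 4179.1 N; in level flight L = W.
Dynamic pressure q = 0.5 × 1.1 × 35² = 673.8 Pa.
Required CL = L/(qS) = 4179.1/(673.8·15.2) = 0.4081.
CD = 0.0153 + 0.0291 × 0.4081² = 0.02015.
D = q·S·CD = 673.8 × 15.2 × 0.02015 = 206.3 N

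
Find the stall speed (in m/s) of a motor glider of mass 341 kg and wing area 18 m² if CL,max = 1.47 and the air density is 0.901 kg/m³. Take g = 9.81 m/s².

Weight W = mg = 341 × 9.81 = 3345 N.
From L = ½ρV²S·CL,max = W: V_stall = √(2W/(ρSCL,max)) = √(2·3345/(0.901·18·1.47))
V_stall = √280.6 = 16.8 m/s

V_stall = 16.8 m/s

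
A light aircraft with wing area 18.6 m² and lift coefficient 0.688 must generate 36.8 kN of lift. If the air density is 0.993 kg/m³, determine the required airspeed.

v = 76.1 m/s

L = ½ρv²S·CL ⇒ v = √(2L/(ρ·S·CL))
v = √(2 × 36800 / (0.993 × 18.6 × 0.688)) = √5792 = 76.1 m/s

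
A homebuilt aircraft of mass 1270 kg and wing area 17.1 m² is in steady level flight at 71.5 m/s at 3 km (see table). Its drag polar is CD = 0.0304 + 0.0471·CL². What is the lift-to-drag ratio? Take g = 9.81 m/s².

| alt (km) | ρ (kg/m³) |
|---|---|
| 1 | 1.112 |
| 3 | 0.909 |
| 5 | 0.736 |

At 3 km, from the table: ρ = 0.909 kg/m³.
Level flight ⇒ L = W = m·g = 1270 × 9.81 = 12459 N.
q = ½ρv² = ½ × 0.909 × 71.5² = 2324 Pa.
CL = W/(q·S) = 12459 / (2324 × 17.1) = 0.3136.
CD = 0.0304 + 0.0471 × 0.3136² = 0.03503.
L/D = CL/CD = 0.3136 / 0.03503 = 8.95

L/D = 8.95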